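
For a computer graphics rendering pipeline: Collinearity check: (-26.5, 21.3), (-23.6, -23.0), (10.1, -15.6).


Cross product: ((-23.6)-(-26.5))*((-15.6)-21.3) - ((-23)-21.3)*(10.1-(-26.5))
= 1514.37

No, not collinear


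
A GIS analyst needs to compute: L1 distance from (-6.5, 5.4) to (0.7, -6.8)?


|(-6.5)-0.7| + |5.4-(-6.8)| = 7.2 + 12.2 = 19.4

19.4


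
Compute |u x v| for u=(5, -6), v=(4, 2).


|u x v| = |5*2 - (-6)*4|
= |10 - (-24)| = 34

34


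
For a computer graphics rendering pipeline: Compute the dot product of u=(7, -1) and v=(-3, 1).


u . v = u_x*v_x + u_y*v_y = 7*(-3) + (-1)*1
= (-21) + (-1) = -22

-22


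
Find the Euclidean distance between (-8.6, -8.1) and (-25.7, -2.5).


dx=-17.1, dy=5.6
d^2 = (-17.1)^2 + 5.6^2 = 323.77
d = sqrt(323.77) = 17.9936

17.9936


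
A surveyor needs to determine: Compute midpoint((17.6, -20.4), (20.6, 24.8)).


M = ((17.6+20.6)/2, ((-20.4)+24.8)/2)
= (19.1, 2.2)

(19.1, 2.2)


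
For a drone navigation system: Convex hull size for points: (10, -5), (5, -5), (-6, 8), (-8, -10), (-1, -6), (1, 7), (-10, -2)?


Convex hull vertices (CCW): (-10, -2), (-8, -10), (10, -5), (1, 7), (-6, 8)
Count = 5

5


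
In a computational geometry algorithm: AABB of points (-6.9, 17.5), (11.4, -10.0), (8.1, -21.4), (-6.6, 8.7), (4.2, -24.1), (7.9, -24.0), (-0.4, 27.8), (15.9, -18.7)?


x range: [-6.9, 15.9]
y range: [-24.1, 27.8]
Bounding box: (-6.9,-24.1) to (15.9,27.8)

(-6.9,-24.1) to (15.9,27.8)


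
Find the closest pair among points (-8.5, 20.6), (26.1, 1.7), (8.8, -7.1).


d(P0,P1) = 39.4255, d(P0,P2) = 32.6585, d(P1,P2) = 19.4095
Closest: P1 and P2

Closest pair: (26.1, 1.7) and (8.8, -7.1), distance = 19.4095


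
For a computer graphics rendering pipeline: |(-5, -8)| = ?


|u| = sqrt((-5)^2 + (-8)^2) = sqrt(89) = 9.434

9.434


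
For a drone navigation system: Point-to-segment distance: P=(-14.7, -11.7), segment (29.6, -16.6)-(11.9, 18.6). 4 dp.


Project P onto AB: t = 0.6162 (clamped to [0,1])
Closest point on segment: (18.6928, 5.0912)
Distance: 37.3768

37.3768


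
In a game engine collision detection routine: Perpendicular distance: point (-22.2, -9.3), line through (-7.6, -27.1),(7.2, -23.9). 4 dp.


|cross product| = 310.16
|line direction| = sqrt(229.28) = 15.142
Distance = 310.16/sqrt(229.28) = 20.4834

20.4834


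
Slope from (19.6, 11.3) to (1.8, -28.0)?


slope = (y2-y1)/(x2-x1) = ((-28)-11.3)/(1.8-19.6) = (-39.3)/(-17.8) = 2.2079

2.2079


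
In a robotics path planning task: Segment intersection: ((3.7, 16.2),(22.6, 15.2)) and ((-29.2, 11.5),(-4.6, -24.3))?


Cross products: d1=1293.44, d2=1945.46, d3=-121.73, d4=-773.75
d1*d2 < 0 and d3*d4 < 0? no

No, they don't intersect


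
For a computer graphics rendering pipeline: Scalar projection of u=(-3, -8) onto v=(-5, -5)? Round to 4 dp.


u.v = 55, |v| = sqrt(50) = 7.0711
Scalar projection = u.v / |v| = 55 / sqrt(50) = 7.7782

7.7782


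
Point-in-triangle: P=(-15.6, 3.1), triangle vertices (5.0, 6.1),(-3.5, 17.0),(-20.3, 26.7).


Cross products: AB x AP = 250.04, BC x BP = 350.89, CA x CP = -500.26
All same sign? no

No, outside


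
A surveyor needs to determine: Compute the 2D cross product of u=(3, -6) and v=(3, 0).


u x v = u_x*v_y - u_y*v_x = 3*0 - (-6)*3
= 0 - (-18) = 18

18


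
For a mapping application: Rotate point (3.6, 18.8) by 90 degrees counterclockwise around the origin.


90° CCW: (x,y) -> (-y, x)
(3.6,18.8) -> (-18.8, 3.6)

(-18.8, 3.6)


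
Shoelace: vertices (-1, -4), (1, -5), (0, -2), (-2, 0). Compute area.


Shoelace sum: ((-1)*(-5) - 1*(-4)) + (1*(-2) - 0*(-5)) + (0*0 - (-2)*(-2)) + ((-2)*(-4) - (-1)*0)
= 11
Area = |11|/2 = 5.5

5.5


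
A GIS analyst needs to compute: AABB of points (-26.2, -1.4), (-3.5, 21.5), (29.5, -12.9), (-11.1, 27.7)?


x range: [-26.2, 29.5]
y range: [-12.9, 27.7]
Bounding box: (-26.2,-12.9) to (29.5,27.7)

(-26.2,-12.9) to (29.5,27.7)


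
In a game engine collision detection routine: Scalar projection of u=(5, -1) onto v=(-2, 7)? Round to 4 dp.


u.v = -17, |v| = sqrt(53) = 7.2801
Scalar projection = u.v / |v| = -17 / sqrt(53) = -2.3351

-2.3351


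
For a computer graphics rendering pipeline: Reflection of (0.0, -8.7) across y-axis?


Reflection over y-axis: (x,y) -> (-x,y)
(0, -8.7) -> (0, -8.7)

(0, -8.7)


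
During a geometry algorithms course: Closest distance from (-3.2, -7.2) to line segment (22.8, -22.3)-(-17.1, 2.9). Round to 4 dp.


Project P onto AB: t = 0.6367 (clamped to [0,1])
Closest point on segment: (-2.6036, -6.2556)
Distance: 1.1169

1.1169


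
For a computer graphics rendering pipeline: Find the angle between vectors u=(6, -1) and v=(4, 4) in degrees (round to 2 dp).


u.v = 20, |u| = sqrt(37) = 6.0828, |v| = sqrt(32) = 5.6569
cos(theta) = u.v/(|u||v|) = 20/sqrt(1184) = 0.581238
theta = acos(0.581238) = 54.46 degrees

54.46 degrees


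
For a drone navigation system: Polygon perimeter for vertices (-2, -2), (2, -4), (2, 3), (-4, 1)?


Sides: (-2, -2)->(2, -4): sqrt(20) = 4.472136, (2, -4)->(2, 3): sqrt(49) = 7, (2, 3)->(-4, 1): sqrt(40) = 6.324555, (-4, 1)->(-2, -2): sqrt(13) = 3.605551
Sum = 21.402242
Perimeter = 21.4022

21.4022


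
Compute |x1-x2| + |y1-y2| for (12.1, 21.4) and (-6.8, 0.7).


|12.1-(-6.8)| + |21.4-0.7| = 18.9 + 20.7 = 39.6

39.6


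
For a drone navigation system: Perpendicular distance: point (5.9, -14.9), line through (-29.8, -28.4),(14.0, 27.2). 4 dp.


|cross product| = 1393.62
|line direction| = sqrt(5009.8) = 70.7799
Distance = 1393.62/sqrt(5009.8) = 19.6895

19.6895


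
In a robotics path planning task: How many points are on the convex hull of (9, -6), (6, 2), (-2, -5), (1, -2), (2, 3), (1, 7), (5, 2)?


Convex hull vertices (CCW): (-2, -5), (9, -6), (6, 2), (1, 7)
Count = 4

4


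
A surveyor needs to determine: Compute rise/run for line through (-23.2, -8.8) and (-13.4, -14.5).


slope = (y2-y1)/(x2-x1) = ((-14.5)-(-8.8))/((-13.4)-(-23.2)) = (-5.7)/9.8 = -0.5816

-0.5816


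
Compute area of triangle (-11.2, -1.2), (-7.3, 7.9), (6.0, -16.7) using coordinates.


Area = |x_A(y_B-y_C) + x_B(y_C-y_A) + x_C(y_A-y_B)|/2
= |(-275.52) + 113.15 + (-54.6)|/2
= 216.97/2 = 108.485

108.485


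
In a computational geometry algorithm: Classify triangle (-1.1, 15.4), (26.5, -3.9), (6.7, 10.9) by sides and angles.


Side lengths squared: AB^2=1134.25, BC^2=611.08, CA^2=81.09
Sorted: [81.09, 611.08, 1134.25]
By sides: Scalene, By angles: Obtuse

Scalene, Obtuse


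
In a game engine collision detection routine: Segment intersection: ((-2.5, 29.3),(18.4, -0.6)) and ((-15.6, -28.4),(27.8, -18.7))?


Cross products: d1=2377.11, d2=876.72, d3=-1597.62, d4=-97.23
d1*d2 < 0 and d3*d4 < 0? no

No, they don't intersect


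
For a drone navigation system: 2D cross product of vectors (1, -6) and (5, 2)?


u x v = u_x*v_y - u_y*v_x = 1*2 - (-6)*5
= 2 - (-30) = 32

32


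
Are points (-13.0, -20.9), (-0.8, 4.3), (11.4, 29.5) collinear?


Cross product: ((-0.8)-(-13))*(29.5-(-20.9)) - (4.3-(-20.9))*(11.4-(-13))
= 0

Yes, collinear


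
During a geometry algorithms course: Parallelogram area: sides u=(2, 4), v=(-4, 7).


|u x v| = |2*7 - 4*(-4)|
= |14 - (-16)| = 30

30


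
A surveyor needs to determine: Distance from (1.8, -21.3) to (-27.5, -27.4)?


dx=-29.3, dy=-6.1
d^2 = (-29.3)^2 + (-6.1)^2 = 895.7
d = sqrt(895.7) = 29.9282

29.9282


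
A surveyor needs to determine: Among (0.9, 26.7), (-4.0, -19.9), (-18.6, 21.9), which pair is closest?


d(P0,P1) = 46.8569, d(P0,P2) = 20.0821, d(P1,P2) = 44.2764
Closest: P0 and P2

Closest pair: (0.9, 26.7) and (-18.6, 21.9), distance = 20.0821


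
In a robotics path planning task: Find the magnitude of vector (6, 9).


|u| = sqrt(6^2 + 9^2) = sqrt(117) = 10.8167

10.8167


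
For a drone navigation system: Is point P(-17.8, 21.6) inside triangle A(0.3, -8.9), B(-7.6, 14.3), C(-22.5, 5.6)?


Cross products: AB x AP = 178.97, BC x BP = -197.51, CA x CP = 432.95
All same sign? no

No, outside


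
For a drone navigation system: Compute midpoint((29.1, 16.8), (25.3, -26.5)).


M = ((29.1+25.3)/2, (16.8+(-26.5))/2)
= (27.2, -4.85)

(27.2, -4.85)


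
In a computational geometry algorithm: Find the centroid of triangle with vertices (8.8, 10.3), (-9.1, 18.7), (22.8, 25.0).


Centroid = ((x_A+x_B+x_C)/3, (y_A+y_B+y_C)/3)
= ((8.8+(-9.1)+22.8)/3, (10.3+18.7+25)/3)
= (7.5, 18)

(7.5, 18)


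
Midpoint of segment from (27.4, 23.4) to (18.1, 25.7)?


M = ((27.4+18.1)/2, (23.4+25.7)/2)
= (22.75, 24.55)

(22.75, 24.55)


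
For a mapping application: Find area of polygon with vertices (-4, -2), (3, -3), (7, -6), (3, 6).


Shoelace sum: ((-4)*(-3) - 3*(-2)) + (3*(-6) - 7*(-3)) + (7*6 - 3*(-6)) + (3*(-2) - (-4)*6)
= 99
Area = |99|/2 = 49.5

49.5


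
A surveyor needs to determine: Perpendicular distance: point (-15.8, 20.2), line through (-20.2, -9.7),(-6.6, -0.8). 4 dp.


|cross product| = 367.48
|line direction| = sqrt(264.17) = 16.2533
Distance = 367.48/sqrt(264.17) = 22.6096

22.6096


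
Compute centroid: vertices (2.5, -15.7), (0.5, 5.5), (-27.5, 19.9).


Centroid = ((x_A+x_B+x_C)/3, (y_A+y_B+y_C)/3)
= ((2.5+0.5+(-27.5))/3, ((-15.7)+5.5+19.9)/3)
= (-8.1667, 3.2333)

(-8.1667, 3.2333)


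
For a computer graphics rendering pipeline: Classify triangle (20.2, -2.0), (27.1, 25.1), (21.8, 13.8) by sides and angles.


Side lengths squared: AB^2=782.02, BC^2=155.78, CA^2=252.2
Sorted: [155.78, 252.2, 782.02]
By sides: Scalene, By angles: Obtuse

Scalene, Obtuse


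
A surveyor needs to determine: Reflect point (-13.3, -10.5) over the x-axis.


Reflection over x-axis: (x,y) -> (x,-y)
(-13.3, -10.5) -> (-13.3, 10.5)

(-13.3, 10.5)


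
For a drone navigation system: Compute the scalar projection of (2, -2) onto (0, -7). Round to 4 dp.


u.v = 14, |v| = sqrt(49) = 7
Scalar projection = u.v / |v| = 14 / sqrt(49) = 2

2


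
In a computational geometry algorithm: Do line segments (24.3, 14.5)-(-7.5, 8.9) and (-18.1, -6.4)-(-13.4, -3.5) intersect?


Cross products: d1=-24.73, d2=41.17, d3=427.18, d4=361.28
d1*d2 < 0 and d3*d4 < 0? no

No, they don't intersect


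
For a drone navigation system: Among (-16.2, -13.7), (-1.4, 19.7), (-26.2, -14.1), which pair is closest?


d(P0,P1) = 36.5322, d(P0,P2) = 10.008, d(P1,P2) = 41.9223
Closest: P0 and P2

Closest pair: (-16.2, -13.7) and (-26.2, -14.1), distance = 10.008


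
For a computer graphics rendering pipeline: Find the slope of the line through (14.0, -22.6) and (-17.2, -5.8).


slope = (y2-y1)/(x2-x1) = ((-5.8)-(-22.6))/((-17.2)-14) = 16.8/(-31.2) = -0.5385

-0.5385


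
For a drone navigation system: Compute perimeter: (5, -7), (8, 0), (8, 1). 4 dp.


Sides: (5, -7)->(8, 0): sqrt(58) = 7.615773, (8, 0)->(8, 1): sqrt(1) = 1, (8, 1)->(5, -7): sqrt(73) = 8.544004
Sum = 17.159777
Perimeter = 17.1598

17.1598


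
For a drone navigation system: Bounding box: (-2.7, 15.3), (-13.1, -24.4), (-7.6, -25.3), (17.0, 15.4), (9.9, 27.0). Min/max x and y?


x range: [-13.1, 17]
y range: [-25.3, 27]
Bounding box: (-13.1,-25.3) to (17,27)

(-13.1,-25.3) to (17,27)


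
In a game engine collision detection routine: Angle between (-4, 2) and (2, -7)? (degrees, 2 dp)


u.v = -22, |u| = sqrt(20) = 4.4721, |v| = sqrt(53) = 7.2801
cos(theta) = u.v/(|u||v|) = -22/sqrt(1060) = -0.675725
theta = acos(-0.675725) = 132.51 degrees

132.51 degrees


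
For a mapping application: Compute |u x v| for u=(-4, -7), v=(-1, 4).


|u x v| = |(-4)*4 - (-7)*(-1)|
= |(-16) - 7| = 23

23


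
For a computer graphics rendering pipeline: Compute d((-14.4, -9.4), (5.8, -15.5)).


dx=20.2, dy=-6.1
d^2 = 20.2^2 + (-6.1)^2 = 445.25
d = sqrt(445.25) = 21.1009

21.1009


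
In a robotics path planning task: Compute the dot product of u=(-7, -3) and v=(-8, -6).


u . v = u_x*v_x + u_y*v_y = (-7)*(-8) + (-3)*(-6)
= 56 + 18 = 74

74


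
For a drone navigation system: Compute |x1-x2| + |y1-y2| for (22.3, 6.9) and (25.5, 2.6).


|22.3-25.5| + |6.9-2.6| = 3.2 + 4.3 = 7.5

7.5


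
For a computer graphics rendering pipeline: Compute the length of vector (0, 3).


|u| = sqrt(0^2 + 3^2) = sqrt(9) = 3

3


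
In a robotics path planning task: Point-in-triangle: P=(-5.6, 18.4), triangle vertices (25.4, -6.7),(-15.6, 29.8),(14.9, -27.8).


Cross products: AB x AP = 102.4, BC x BP = 228.3, CA x CP = 917.65
All same sign? yes

Yes, inside


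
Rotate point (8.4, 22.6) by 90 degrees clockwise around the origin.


90° CW: (x,y) -> (y, -x)
(8.4,22.6) -> (22.6, -8.4)

(22.6, -8.4)


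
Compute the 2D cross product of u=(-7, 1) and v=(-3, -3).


u x v = u_x*v_y - u_y*v_x = (-7)*(-3) - 1*(-3)
= 21 - (-3) = 24

24


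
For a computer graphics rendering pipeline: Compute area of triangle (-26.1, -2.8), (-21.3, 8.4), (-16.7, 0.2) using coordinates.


Area = |x_A(y_B-y_C) + x_B(y_C-y_A) + x_C(y_A-y_B)|/2
= |(-214.02) + (-63.9) + 187.04|/2
= 90.88/2 = 45.44

45.44


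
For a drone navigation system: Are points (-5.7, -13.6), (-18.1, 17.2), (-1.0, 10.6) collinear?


Cross product: ((-18.1)-(-5.7))*(10.6-(-13.6)) - (17.2-(-13.6))*((-1)-(-5.7))
= -444.84

No, not collinear


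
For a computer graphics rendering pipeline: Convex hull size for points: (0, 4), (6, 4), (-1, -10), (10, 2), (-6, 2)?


Convex hull vertices (CCW): (-6, 2), (-1, -10), (10, 2), (6, 4), (0, 4)
Count = 5

5


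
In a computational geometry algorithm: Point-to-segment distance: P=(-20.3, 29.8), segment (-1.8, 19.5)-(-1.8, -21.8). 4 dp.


Project P onto AB: t = 0 (clamped to [0,1])
Closest point on segment: (-1.8, 19.5)
Distance: 21.174

21.174


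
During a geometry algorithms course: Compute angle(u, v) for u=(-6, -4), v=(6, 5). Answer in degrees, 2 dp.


u.v = -56, |u| = sqrt(52) = 7.2111, |v| = sqrt(61) = 7.8102
cos(theta) = u.v/(|u||v|) = -56/sqrt(3172) = -0.994309
theta = acos(-0.994309) = 173.88 degrees

173.88 degrees


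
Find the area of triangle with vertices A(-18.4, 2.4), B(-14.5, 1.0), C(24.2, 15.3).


Area = |x_A(y_B-y_C) + x_B(y_C-y_A) + x_C(y_A-y_B)|/2
= |263.12 + (-187.05) + 33.88|/2
= 109.95/2 = 54.975

54.975


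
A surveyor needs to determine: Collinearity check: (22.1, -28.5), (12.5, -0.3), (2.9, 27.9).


Cross product: (12.5-22.1)*(27.9-(-28.5)) - ((-0.3)-(-28.5))*(2.9-22.1)
= 0

Yes, collinear


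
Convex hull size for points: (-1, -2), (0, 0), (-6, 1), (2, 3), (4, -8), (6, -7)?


Convex hull vertices (CCW): (-6, 1), (4, -8), (6, -7), (2, 3)
Count = 4

4


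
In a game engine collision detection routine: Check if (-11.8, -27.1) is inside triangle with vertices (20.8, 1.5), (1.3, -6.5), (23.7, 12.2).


Cross products: AB x AP = 296.9, BC x BP = -216.47, CA x CP = -265.88
All same sign? no

No, outside


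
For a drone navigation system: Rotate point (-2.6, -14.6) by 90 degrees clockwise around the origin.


90° CW: (x,y) -> (y, -x)
(-2.6,-14.6) -> (-14.6, 2.6)

(-14.6, 2.6)


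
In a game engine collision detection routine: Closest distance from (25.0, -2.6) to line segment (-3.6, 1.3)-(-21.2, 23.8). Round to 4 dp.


Project P onto AB: t = 0 (clamped to [0,1])
Closest point on segment: (-3.6, 1.3)
Distance: 28.8647

28.8647


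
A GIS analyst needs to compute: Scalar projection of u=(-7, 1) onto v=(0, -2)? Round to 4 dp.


u.v = -2, |v| = sqrt(4) = 2
Scalar projection = u.v / |v| = -2 / sqrt(4) = -1

-1


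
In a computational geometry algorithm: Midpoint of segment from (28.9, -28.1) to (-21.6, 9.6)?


M = ((28.9+(-21.6))/2, ((-28.1)+9.6)/2)
= (3.65, -9.25)

(3.65, -9.25)


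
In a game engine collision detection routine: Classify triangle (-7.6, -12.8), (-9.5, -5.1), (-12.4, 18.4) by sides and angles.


Side lengths squared: AB^2=62.9, BC^2=560.66, CA^2=996.48
Sorted: [62.9, 560.66, 996.48]
By sides: Scalene, By angles: Obtuse

Scalene, Obtuse


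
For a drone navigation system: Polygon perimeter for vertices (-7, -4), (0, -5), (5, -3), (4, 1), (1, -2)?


Sides: (-7, -4)->(0, -5): sqrt(50) = 7.071068, (0, -5)->(5, -3): sqrt(29) = 5.385165, (5, -3)->(4, 1): sqrt(17) = 4.123106, (4, 1)->(1, -2): sqrt(18) = 4.242641, (1, -2)->(-7, -4): sqrt(68) = 8.246211
Sum = 29.068191
Perimeter = 29.0682

29.0682


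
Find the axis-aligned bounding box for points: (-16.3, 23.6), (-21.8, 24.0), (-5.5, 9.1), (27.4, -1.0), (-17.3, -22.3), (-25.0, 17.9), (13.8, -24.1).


x range: [-25, 27.4]
y range: [-24.1, 24]
Bounding box: (-25,-24.1) to (27.4,24)

(-25,-24.1) to (27.4,24)


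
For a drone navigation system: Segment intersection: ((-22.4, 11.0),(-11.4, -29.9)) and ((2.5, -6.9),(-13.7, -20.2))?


Cross products: d1=-621.15, d2=187.73, d3=821.51, d4=12.63
d1*d2 < 0 and d3*d4 < 0? no

No, they don't intersect


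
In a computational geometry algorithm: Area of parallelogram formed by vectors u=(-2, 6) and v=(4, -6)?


|u x v| = |(-2)*(-6) - 6*4|
= |12 - 24| = 12

12


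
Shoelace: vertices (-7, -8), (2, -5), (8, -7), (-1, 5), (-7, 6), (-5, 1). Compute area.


Shoelace sum: ((-7)*(-5) - 2*(-8)) + (2*(-7) - 8*(-5)) + (8*5 - (-1)*(-7)) + ((-1)*6 - (-7)*5) + ((-7)*1 - (-5)*6) + ((-5)*(-8) - (-7)*1)
= 209
Area = |209|/2 = 104.5

104.5


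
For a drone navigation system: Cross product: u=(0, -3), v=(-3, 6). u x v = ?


u x v = u_x*v_y - u_y*v_x = 0*6 - (-3)*(-3)
= 0 - 9 = -9

-9


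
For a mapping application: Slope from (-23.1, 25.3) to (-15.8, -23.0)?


slope = (y2-y1)/(x2-x1) = ((-23)-25.3)/((-15.8)-(-23.1)) = (-48.3)/7.3 = -6.6164

-6.6164


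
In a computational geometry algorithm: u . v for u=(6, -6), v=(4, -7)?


u . v = u_x*v_x + u_y*v_y = 6*4 + (-6)*(-7)
= 24 + 42 = 66

66


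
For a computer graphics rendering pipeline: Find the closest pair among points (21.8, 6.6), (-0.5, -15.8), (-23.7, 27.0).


d(P0,P1) = 31.6078, d(P0,P2) = 49.8639, d(P1,P2) = 48.6835
Closest: P0 and P1

Closest pair: (21.8, 6.6) and (-0.5, -15.8), distance = 31.6078


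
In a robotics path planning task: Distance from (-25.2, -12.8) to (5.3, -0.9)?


dx=30.5, dy=11.9
d^2 = 30.5^2 + 11.9^2 = 1071.86
d = sqrt(1071.86) = 32.7393

32.7393


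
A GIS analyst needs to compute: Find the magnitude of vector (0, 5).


|u| = sqrt(0^2 + 5^2) = sqrt(25) = 5

5


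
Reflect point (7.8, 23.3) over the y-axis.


Reflection over y-axis: (x,y) -> (-x,y)
(7.8, 23.3) -> (-7.8, 23.3)

(-7.8, 23.3)


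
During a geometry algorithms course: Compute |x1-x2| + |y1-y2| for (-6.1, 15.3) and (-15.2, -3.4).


|(-6.1)-(-15.2)| + |15.3-(-3.4)| = 9.1 + 18.7 = 27.8

27.8


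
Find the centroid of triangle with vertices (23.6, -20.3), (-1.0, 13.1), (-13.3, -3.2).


Centroid = ((x_A+x_B+x_C)/3, (y_A+y_B+y_C)/3)
= ((23.6+(-1)+(-13.3))/3, ((-20.3)+13.1+(-3.2))/3)
= (3.1, -3.4667)

(3.1, -3.4667)


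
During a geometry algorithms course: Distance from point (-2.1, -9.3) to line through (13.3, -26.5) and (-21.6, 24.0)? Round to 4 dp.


|cross product| = 177.42
|line direction| = sqrt(3768.26) = 61.3862
Distance = 177.42/sqrt(3768.26) = 2.8902

2.8902


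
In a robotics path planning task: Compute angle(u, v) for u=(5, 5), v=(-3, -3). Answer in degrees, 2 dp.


u.v = -30, |u| = sqrt(50) = 7.0711, |v| = sqrt(18) = 4.2426
cos(theta) = u.v/(|u||v|) = -30/sqrt(900) = -1
theta = acos(-1) = 180 degrees

180 degrees


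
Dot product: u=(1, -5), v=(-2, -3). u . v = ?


u . v = u_x*v_x + u_y*v_y = 1*(-2) + (-5)*(-3)
= (-2) + 15 = 13

13


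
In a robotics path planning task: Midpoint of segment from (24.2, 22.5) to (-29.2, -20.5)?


M = ((24.2+(-29.2))/2, (22.5+(-20.5))/2)
= (-2.5, 1)

(-2.5, 1)


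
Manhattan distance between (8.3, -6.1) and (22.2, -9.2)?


|8.3-22.2| + |(-6.1)-(-9.2)| = 13.9 + 3.1 = 17

17


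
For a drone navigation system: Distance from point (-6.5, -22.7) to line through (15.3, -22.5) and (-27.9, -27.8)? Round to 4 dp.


|cross product| = 106.9
|line direction| = sqrt(1894.33) = 43.5239
Distance = 106.9/sqrt(1894.33) = 2.4561

2.4561


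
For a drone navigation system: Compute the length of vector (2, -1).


|u| = sqrt(2^2 + (-1)^2) = sqrt(5) = 2.2361

2.2361


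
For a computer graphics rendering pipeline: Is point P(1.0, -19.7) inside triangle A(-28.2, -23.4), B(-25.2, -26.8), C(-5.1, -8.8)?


Cross products: AB x AP = 110.38, BC x BP = -328.89, CA x CP = 340.85
All same sign? no

No, outside


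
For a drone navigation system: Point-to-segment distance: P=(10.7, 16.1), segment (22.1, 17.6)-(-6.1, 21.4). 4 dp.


Project P onto AB: t = 0.39 (clamped to [0,1])
Closest point on segment: (11.1018, 19.082)
Distance: 3.009

3.009


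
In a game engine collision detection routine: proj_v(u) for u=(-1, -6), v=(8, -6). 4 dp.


u.v = 28, |v| = sqrt(100) = 10
Scalar projection = u.v / |v| = 28 / sqrt(100) = 2.8

2.8


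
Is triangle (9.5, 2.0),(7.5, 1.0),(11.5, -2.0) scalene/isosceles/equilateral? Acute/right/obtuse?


Side lengths squared: AB^2=5, BC^2=25, CA^2=20
Sorted: [5, 20, 25]
By sides: Scalene, By angles: Right

Scalene, Right


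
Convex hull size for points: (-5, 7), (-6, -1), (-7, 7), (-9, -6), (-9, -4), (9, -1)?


Convex hull vertices (CCW): (-9, -6), (9, -1), (-5, 7), (-7, 7), (-9, -4)
Count = 5

5


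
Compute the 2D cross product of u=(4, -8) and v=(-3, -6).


u x v = u_x*v_y - u_y*v_x = 4*(-6) - (-8)*(-3)
= (-24) - 24 = -48

-48


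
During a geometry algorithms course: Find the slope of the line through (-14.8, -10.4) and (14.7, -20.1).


slope = (y2-y1)/(x2-x1) = ((-20.1)-(-10.4))/(14.7-(-14.8)) = (-9.7)/29.5 = -0.3288

-0.3288


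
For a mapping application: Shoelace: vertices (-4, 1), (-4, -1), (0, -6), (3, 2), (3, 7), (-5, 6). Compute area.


Shoelace sum: ((-4)*(-1) - (-4)*1) + ((-4)*(-6) - 0*(-1)) + (0*2 - 3*(-6)) + (3*7 - 3*2) + (3*6 - (-5)*7) + ((-5)*1 - (-4)*6)
= 137
Area = |137|/2 = 68.5

68.5


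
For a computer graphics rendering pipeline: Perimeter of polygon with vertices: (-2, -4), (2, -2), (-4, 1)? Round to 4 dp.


Sides: (-2, -4)->(2, -2): sqrt(20) = 4.472136, (2, -2)->(-4, 1): sqrt(45) = 6.708204, (-4, 1)->(-2, -4): sqrt(29) = 5.385165
Sum = 16.565505
Perimeter = 16.5655

16.5655


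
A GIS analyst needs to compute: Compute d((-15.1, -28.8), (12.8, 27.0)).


dx=27.9, dy=55.8
d^2 = 27.9^2 + 55.8^2 = 3892.05
d = sqrt(3892.05) = 62.3863

62.3863


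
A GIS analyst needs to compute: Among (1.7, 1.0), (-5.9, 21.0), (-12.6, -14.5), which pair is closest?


d(P0,P1) = 21.3953, d(P0,P2) = 21.0889, d(P1,P2) = 36.1267
Closest: P0 and P2

Closest pair: (1.7, 1.0) and (-12.6, -14.5), distance = 21.0889


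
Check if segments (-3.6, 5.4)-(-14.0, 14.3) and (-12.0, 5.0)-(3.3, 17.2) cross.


Cross products: d1=-96.36, d2=166.69, d3=78.92, d4=-184.13
d1*d2 < 0 and d3*d4 < 0? yes

Yes, they intersect


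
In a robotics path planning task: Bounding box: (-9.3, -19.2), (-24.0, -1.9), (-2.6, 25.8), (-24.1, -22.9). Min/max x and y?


x range: [-24.1, -2.6]
y range: [-22.9, 25.8]
Bounding box: (-24.1,-22.9) to (-2.6,25.8)

(-24.1,-22.9) to (-2.6,25.8)


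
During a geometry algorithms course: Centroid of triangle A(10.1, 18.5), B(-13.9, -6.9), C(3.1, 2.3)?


Centroid = ((x_A+x_B+x_C)/3, (y_A+y_B+y_C)/3)
= ((10.1+(-13.9)+3.1)/3, (18.5+(-6.9)+2.3)/3)
= (-0.2333, 4.6333)

(-0.2333, 4.6333)


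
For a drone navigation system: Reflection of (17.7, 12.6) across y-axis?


Reflection over y-axis: (x,y) -> (-x,y)
(17.7, 12.6) -> (-17.7, 12.6)

(-17.7, 12.6)


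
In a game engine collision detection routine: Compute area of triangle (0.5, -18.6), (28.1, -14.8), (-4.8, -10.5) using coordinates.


Area = |x_A(y_B-y_C) + x_B(y_C-y_A) + x_C(y_A-y_B)|/2
= |(-2.15) + 227.61 + 18.24|/2
= 243.7/2 = 121.85

121.85


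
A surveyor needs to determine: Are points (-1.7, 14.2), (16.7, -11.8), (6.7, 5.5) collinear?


Cross product: (16.7-(-1.7))*(5.5-14.2) - ((-11.8)-14.2)*(6.7-(-1.7))
= 58.32

No, not collinear


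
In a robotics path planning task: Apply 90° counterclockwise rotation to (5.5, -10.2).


90° CCW: (x,y) -> (-y, x)
(5.5,-10.2) -> (10.2, 5.5)

(10.2, 5.5)


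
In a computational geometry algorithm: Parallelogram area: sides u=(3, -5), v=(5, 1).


|u x v| = |3*1 - (-5)*5|
= |3 - (-25)| = 28

28


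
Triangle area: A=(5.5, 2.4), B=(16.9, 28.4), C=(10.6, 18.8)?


Area = |x_A(y_B-y_C) + x_B(y_C-y_A) + x_C(y_A-y_B)|/2
= |52.8 + 277.16 + (-275.6)|/2
= 54.36/2 = 27.18

27.18


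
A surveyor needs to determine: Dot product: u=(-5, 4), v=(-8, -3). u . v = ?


u . v = u_x*v_x + u_y*v_y = (-5)*(-8) + 4*(-3)
= 40 + (-12) = 28

28


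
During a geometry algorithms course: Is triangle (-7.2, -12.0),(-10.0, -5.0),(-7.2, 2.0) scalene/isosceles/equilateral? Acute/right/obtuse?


Side lengths squared: AB^2=56.84, BC^2=56.84, CA^2=196
Sorted: [56.84, 56.84, 196]
By sides: Isosceles, By angles: Obtuse

Isosceles, Obtuse


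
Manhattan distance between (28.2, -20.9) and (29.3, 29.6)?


|28.2-29.3| + |(-20.9)-29.6| = 1.1 + 50.5 = 51.6

51.6


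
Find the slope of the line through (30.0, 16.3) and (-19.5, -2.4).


slope = (y2-y1)/(x2-x1) = ((-2.4)-16.3)/((-19.5)-30) = (-18.7)/(-49.5) = 0.3778

0.3778


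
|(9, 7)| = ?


|u| = sqrt(9^2 + 7^2) = sqrt(130) = 11.4018

11.4018


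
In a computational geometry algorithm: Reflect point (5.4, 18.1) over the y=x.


Reflection over y=x: (x,y) -> (y,x)
(5.4, 18.1) -> (18.1, 5.4)

(18.1, 5.4)


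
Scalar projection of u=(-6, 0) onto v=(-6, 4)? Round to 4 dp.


u.v = 36, |v| = sqrt(52) = 7.2111
Scalar projection = u.v / |v| = 36 / sqrt(52) = 4.9923

4.9923


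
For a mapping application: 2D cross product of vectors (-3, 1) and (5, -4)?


u x v = u_x*v_y - u_y*v_x = (-3)*(-4) - 1*5
= 12 - 5 = 7

7


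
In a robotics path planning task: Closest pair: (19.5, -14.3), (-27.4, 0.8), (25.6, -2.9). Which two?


d(P0,P1) = 49.2709, d(P0,P2) = 12.9294, d(P1,P2) = 53.129
Closest: P0 and P2

Closest pair: (19.5, -14.3) and (25.6, -2.9), distance = 12.9294


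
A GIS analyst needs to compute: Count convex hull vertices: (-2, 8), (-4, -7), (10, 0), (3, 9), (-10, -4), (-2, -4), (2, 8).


Convex hull vertices (CCW): (-10, -4), (-4, -7), (10, 0), (3, 9), (-2, 8)
Count = 5

5


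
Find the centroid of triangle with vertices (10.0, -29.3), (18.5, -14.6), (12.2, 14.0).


Centroid = ((x_A+x_B+x_C)/3, (y_A+y_B+y_C)/3)
= ((10+18.5+12.2)/3, ((-29.3)+(-14.6)+14)/3)
= (13.5667, -9.9667)

(13.5667, -9.9667)


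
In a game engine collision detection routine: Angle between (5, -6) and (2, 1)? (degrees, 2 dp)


u.v = 4, |u| = sqrt(61) = 7.8102, |v| = sqrt(5) = 2.2361
cos(theta) = u.v/(|u||v|) = 4/sqrt(305) = 0.229039
theta = acos(0.229039) = 76.76 degrees

76.76 degrees


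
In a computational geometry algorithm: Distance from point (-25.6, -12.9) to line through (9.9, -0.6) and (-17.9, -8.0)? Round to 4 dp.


|cross product| = 79.24
|line direction| = sqrt(827.6) = 28.768
Distance = 79.24/sqrt(827.6) = 2.7544

2.7544


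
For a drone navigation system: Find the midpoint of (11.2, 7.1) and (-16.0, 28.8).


M = ((11.2+(-16))/2, (7.1+28.8)/2)
= (-2.4, 17.95)

(-2.4, 17.95)


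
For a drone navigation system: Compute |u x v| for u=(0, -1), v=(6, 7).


|u x v| = |0*7 - (-1)*6|
= |0 - (-6)| = 6

6


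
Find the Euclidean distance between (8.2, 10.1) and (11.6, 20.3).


dx=3.4, dy=10.2
d^2 = 3.4^2 + 10.2^2 = 115.6
d = sqrt(115.6) = 10.7517

10.7517


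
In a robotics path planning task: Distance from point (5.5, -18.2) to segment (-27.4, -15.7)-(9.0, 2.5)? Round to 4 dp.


Project P onto AB: t = 0.6956 (clamped to [0,1])
Closest point on segment: (-2.08, -3.04)
Distance: 16.9494

16.9494


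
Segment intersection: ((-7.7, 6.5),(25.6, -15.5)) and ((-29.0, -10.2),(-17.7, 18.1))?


Cross products: d1=-414.08, d2=-1605.07, d3=-1024.71, d4=166.28
d1*d2 < 0 and d3*d4 < 0? no

No, they don't intersect


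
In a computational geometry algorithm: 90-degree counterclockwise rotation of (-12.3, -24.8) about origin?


90° CCW: (x,y) -> (-y, x)
(-12.3,-24.8) -> (24.8, -12.3)

(24.8, -12.3)


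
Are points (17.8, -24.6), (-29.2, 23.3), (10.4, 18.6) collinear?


Cross product: ((-29.2)-17.8)*(18.6-(-24.6)) - (23.3-(-24.6))*(10.4-17.8)
= -1675.94

No, not collinear


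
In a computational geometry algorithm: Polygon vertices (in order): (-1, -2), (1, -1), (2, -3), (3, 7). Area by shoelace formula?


Shoelace sum: ((-1)*(-1) - 1*(-2)) + (1*(-3) - 2*(-1)) + (2*7 - 3*(-3)) + (3*(-2) - (-1)*7)
= 26
Area = |26|/2 = 13

13


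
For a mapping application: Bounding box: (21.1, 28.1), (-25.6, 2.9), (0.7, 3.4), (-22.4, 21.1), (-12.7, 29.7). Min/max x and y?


x range: [-25.6, 21.1]
y range: [2.9, 29.7]
Bounding box: (-25.6,2.9) to (21.1,29.7)

(-25.6,2.9) to (21.1,29.7)


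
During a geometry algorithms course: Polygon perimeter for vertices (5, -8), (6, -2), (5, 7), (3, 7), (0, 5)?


Sides: (5, -8)->(6, -2): sqrt(37) = 6.082763, (6, -2)->(5, 7): sqrt(82) = 9.055385, (5, 7)->(3, 7): sqrt(4) = 2, (3, 7)->(0, 5): sqrt(13) = 3.605551, (0, 5)->(5, -8): sqrt(194) = 13.928388
Sum = 34.672087
Perimeter = 34.6721

34.6721


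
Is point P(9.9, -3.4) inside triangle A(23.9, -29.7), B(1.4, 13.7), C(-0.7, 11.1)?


Cross products: AB x AP = 15.85, BC x BP = 58.01, CA x CP = 75.78
All same sign? yes

Yes, inside


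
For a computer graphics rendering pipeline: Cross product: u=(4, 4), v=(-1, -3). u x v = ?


u x v = u_x*v_y - u_y*v_x = 4*(-3) - 4*(-1)
= (-12) - (-4) = -8

-8


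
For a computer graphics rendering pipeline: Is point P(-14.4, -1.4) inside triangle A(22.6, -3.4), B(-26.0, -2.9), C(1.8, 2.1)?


Cross products: AB x AP = -78.7, BC x BP = -16.3, CA x CP = -161.9
All same sign? yes

Yes, inside


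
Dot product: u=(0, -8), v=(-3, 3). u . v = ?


u . v = u_x*v_x + u_y*v_y = 0*(-3) + (-8)*3
= 0 + (-24) = -24

-24


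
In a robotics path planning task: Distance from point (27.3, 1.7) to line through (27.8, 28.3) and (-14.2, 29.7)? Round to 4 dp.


|cross product| = 1117.9
|line direction| = sqrt(1765.96) = 42.0233
Distance = 1117.9/sqrt(1765.96) = 26.6019

26.6019


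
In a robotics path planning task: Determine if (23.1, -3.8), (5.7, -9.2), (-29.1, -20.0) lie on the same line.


Cross product: (5.7-23.1)*((-20)-(-3.8)) - ((-9.2)-(-3.8))*((-29.1)-23.1)
= 0

Yes, collinear


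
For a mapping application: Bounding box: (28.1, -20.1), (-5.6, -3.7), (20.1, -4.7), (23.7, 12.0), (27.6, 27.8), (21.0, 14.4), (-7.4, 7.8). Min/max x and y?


x range: [-7.4, 28.1]
y range: [-20.1, 27.8]
Bounding box: (-7.4,-20.1) to (28.1,27.8)

(-7.4,-20.1) to (28.1,27.8)


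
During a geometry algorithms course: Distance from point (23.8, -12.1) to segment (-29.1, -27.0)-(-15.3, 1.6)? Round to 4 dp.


Project P onto AB: t = 1 (clamped to [0,1])
Closest point on segment: (-15.3, 1.6)
Distance: 41.4307

41.4307


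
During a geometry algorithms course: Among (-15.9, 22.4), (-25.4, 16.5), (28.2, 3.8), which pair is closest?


d(P0,P1) = 11.183, d(P0,P2) = 47.862, d(P1,P2) = 55.084
Closest: P0 and P1

Closest pair: (-15.9, 22.4) and (-25.4, 16.5), distance = 11.183


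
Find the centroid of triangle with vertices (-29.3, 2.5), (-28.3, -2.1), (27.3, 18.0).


Centroid = ((x_A+x_B+x_C)/3, (y_A+y_B+y_C)/3)
= (((-29.3)+(-28.3)+27.3)/3, (2.5+(-2.1)+18)/3)
= (-10.1, 6.1333)

(-10.1, 6.1333)


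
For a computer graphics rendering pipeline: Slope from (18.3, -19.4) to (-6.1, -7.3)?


slope = (y2-y1)/(x2-x1) = ((-7.3)-(-19.4))/((-6.1)-18.3) = 12.1/(-24.4) = -0.4959

-0.4959


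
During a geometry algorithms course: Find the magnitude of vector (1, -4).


|u| = sqrt(1^2 + (-4)^2) = sqrt(17) = 4.1231

4.1231


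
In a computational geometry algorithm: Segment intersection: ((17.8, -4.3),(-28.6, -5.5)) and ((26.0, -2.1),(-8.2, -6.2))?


Cross products: d1=41.62, d2=-107.58, d3=-92.24, d4=56.96
d1*d2 < 0 and d3*d4 < 0? yes

Yes, they intersect


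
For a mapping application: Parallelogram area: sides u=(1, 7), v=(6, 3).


|u x v| = |1*3 - 7*6|
= |3 - 42| = 39

39


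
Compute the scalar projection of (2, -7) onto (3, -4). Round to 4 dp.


u.v = 34, |v| = sqrt(25) = 5
Scalar projection = u.v / |v| = 34 / sqrt(25) = 6.8

6.8


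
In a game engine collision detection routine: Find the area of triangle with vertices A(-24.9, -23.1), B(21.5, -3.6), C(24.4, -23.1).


Area = |x_A(y_B-y_C) + x_B(y_C-y_A) + x_C(y_A-y_B)|/2
= |(-485.55) + 0 + (-475.8)|/2
= 961.35/2 = 480.675

480.675


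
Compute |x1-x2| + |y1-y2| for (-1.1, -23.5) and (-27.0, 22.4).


|(-1.1)-(-27)| + |(-23.5)-22.4| = 25.9 + 45.9 = 71.8

71.8


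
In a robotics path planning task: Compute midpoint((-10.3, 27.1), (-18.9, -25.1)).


M = (((-10.3)+(-18.9))/2, (27.1+(-25.1))/2)
= (-14.6, 1)

(-14.6, 1)


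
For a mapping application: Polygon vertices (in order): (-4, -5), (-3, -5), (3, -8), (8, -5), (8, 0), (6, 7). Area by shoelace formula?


Shoelace sum: ((-4)*(-5) - (-3)*(-5)) + ((-3)*(-8) - 3*(-5)) + (3*(-5) - 8*(-8)) + (8*0 - 8*(-5)) + (8*7 - 6*0) + (6*(-5) - (-4)*7)
= 187
Area = |187|/2 = 93.5

93.5


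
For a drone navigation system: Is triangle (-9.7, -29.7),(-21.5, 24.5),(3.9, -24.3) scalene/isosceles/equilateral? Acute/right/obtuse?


Side lengths squared: AB^2=3076.88, BC^2=3026.6, CA^2=214.12
Sorted: [214.12, 3026.6, 3076.88]
By sides: Scalene, By angles: Acute

Scalene, Acute


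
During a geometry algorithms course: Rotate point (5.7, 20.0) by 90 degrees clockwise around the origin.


90° CW: (x,y) -> (y, -x)
(5.7,20) -> (20, -5.7)

(20, -5.7)


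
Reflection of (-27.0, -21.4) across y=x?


Reflection over y=x: (x,y) -> (y,x)
(-27, -21.4) -> (-21.4, -27)

(-21.4, -27)


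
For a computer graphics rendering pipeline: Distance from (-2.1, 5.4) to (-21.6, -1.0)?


dx=-19.5, dy=-6.4
d^2 = (-19.5)^2 + (-6.4)^2 = 421.21
d = sqrt(421.21) = 20.5234

20.5234


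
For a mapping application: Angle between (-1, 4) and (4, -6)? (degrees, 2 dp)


u.v = -28, |u| = sqrt(17) = 4.1231, |v| = sqrt(52) = 7.2111
cos(theta) = u.v/(|u||v|) = -28/sqrt(884) = -0.941742
theta = acos(-0.941742) = 160.35 degrees

160.35 degrees


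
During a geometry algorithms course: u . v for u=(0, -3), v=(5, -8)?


u . v = u_x*v_x + u_y*v_y = 0*5 + (-3)*(-8)
= 0 + 24 = 24

24


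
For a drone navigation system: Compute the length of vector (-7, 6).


|u| = sqrt((-7)^2 + 6^2) = sqrt(85) = 9.2195

9.2195


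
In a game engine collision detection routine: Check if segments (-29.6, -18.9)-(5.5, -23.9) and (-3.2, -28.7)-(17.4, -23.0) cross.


Cross products: d1=352.36, d2=49.29, d3=-211.98, d4=91.09
d1*d2 < 0 and d3*d4 < 0? no

No, they don't intersect


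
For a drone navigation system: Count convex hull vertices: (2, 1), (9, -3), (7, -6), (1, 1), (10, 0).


Convex hull vertices (CCW): (1, 1), (7, -6), (9, -3), (10, 0), (2, 1)
Count = 5

5


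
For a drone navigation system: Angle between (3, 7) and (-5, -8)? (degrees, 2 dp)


u.v = -71, |u| = sqrt(58) = 7.6158, |v| = sqrt(89) = 9.434
cos(theta) = u.v/(|u||v|) = -71/sqrt(5162) = -0.98821
theta = acos(-0.98821) = 171.19 degrees

171.19 degrees


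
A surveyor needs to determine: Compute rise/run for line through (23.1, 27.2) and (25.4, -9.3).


slope = (y2-y1)/(x2-x1) = ((-9.3)-27.2)/(25.4-23.1) = (-36.5)/2.3 = -15.8696

-15.8696


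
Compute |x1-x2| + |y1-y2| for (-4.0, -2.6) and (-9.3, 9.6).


|(-4)-(-9.3)| + |(-2.6)-9.6| = 5.3 + 12.2 = 17.5

17.5


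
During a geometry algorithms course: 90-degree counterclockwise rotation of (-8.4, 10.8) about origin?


90° CCW: (x,y) -> (-y, x)
(-8.4,10.8) -> (-10.8, -8.4)

(-10.8, -8.4)


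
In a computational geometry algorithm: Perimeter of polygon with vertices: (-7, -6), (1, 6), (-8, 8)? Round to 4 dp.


Sides: (-7, -6)->(1, 6): sqrt(208) = 14.422205, (1, 6)->(-8, 8): sqrt(85) = 9.219544, (-8, 8)->(-7, -6): sqrt(197) = 14.035669
Sum = 37.677418
Perimeter = 37.6774

37.6774


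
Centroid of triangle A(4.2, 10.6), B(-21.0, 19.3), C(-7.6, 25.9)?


Centroid = ((x_A+x_B+x_C)/3, (y_A+y_B+y_C)/3)
= ((4.2+(-21)+(-7.6))/3, (10.6+19.3+25.9)/3)
= (-8.1333, 18.6)

(-8.1333, 18.6)


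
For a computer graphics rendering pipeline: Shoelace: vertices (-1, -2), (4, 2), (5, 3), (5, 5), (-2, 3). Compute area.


Shoelace sum: ((-1)*2 - 4*(-2)) + (4*3 - 5*2) + (5*5 - 5*3) + (5*3 - (-2)*5) + ((-2)*(-2) - (-1)*3)
= 50
Area = |50|/2 = 25

25


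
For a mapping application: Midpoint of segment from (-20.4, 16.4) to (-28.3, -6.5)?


M = (((-20.4)+(-28.3))/2, (16.4+(-6.5))/2)
= (-24.35, 4.95)

(-24.35, 4.95)


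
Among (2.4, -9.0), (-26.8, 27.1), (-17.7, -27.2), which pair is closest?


d(P0,P1) = 46.4311, d(P0,P2) = 27.1155, d(P1,P2) = 55.0572
Closest: P0 and P2

Closest pair: (2.4, -9.0) and (-17.7, -27.2), distance = 27.1155


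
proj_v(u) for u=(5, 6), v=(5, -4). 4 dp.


u.v = 1, |v| = sqrt(41) = 6.4031
Scalar projection = u.v / |v| = 1 / sqrt(41) = 0.1562

0.1562


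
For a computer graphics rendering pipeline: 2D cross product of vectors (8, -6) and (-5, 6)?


u x v = u_x*v_y - u_y*v_x = 8*6 - (-6)*(-5)
= 48 - 30 = 18

18


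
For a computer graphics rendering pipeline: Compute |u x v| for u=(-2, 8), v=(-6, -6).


|u x v| = |(-2)*(-6) - 8*(-6)|
= |12 - (-48)| = 60

60


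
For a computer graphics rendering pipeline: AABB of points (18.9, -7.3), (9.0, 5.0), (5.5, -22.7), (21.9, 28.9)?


x range: [5.5, 21.9]
y range: [-22.7, 28.9]
Bounding box: (5.5,-22.7) to (21.9,28.9)

(5.5,-22.7) to (21.9,28.9)


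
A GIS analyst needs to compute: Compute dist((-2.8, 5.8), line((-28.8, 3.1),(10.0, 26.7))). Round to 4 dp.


|cross product| = 508.84
|line direction| = sqrt(2062.4) = 45.4137
Distance = 508.84/sqrt(2062.4) = 11.2046

11.2046


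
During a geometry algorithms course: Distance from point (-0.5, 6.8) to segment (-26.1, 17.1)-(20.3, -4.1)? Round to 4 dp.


Project P onto AB: t = 0.5403 (clamped to [0,1])
Closest point on segment: (-1.0279, 5.6446)
Distance: 1.2702

1.2702


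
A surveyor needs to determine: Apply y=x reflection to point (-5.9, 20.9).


Reflection over y=x: (x,y) -> (y,x)
(-5.9, 20.9) -> (20.9, -5.9)

(20.9, -5.9)


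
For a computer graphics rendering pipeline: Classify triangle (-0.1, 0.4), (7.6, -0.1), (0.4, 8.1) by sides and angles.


Side lengths squared: AB^2=59.54, BC^2=119.08, CA^2=59.54
Sorted: [59.54, 59.54, 119.08]
By sides: Isosceles, By angles: Right

Isosceles, Right


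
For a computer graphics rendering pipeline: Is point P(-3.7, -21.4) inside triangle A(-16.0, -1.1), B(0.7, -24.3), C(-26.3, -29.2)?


Cross products: AB x AP = -53.65, BC x BP = -99.86, CA x CP = -554.72
All same sign? yes

Yes, inside


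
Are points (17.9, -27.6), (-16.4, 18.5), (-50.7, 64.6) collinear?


Cross product: ((-16.4)-17.9)*(64.6-(-27.6)) - (18.5-(-27.6))*((-50.7)-17.9)
= 0

Yes, collinear


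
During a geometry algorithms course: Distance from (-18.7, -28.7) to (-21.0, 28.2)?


dx=-2.3, dy=56.9
d^2 = (-2.3)^2 + 56.9^2 = 3242.9
d = sqrt(3242.9) = 56.9465

56.9465


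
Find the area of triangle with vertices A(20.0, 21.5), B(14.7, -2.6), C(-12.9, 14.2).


Area = |x_A(y_B-y_C) + x_B(y_C-y_A) + x_C(y_A-y_B)|/2
= |(-336) + (-107.31) + (-310.89)|/2
= 754.2/2 = 377.1

377.1


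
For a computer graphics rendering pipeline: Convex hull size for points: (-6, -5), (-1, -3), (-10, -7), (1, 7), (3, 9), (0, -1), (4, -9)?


Convex hull vertices (CCW): (-10, -7), (4, -9), (3, 9), (1, 7)
Count = 4

4
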